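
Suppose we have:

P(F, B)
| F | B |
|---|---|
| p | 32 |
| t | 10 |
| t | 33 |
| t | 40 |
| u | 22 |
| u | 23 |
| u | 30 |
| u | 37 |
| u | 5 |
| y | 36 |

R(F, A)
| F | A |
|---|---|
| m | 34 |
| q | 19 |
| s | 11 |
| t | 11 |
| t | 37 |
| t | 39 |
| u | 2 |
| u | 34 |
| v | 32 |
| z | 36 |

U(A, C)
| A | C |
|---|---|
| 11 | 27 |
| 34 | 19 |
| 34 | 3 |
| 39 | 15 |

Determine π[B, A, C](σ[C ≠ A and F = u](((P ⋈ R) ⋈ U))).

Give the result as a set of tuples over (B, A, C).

P ⋈ R (natural join on F): {(t, 10, 11), (t, 10, 37), (t, 10, 39), (t, 33, 11), (t, 33, 37), (t, 33, 39), (t, 40, 11), (t, 40, 37), (t, 40, 39), (u, 22, 2), (u, 22, 34), (u, 23, 2), (u, 23, 34), (u, 30, 2), (u, 30, 34), (u, 37, 2), (u, 37, 34), (u, 5, 2), (u, 5, 34)}
(P ⋈ R) ⋈ U (natural join on A): {(t, 10, 11, 27), (t, 10, 39, 15), (t, 33, 11, 27), (t, 33, 39, 15), (t, 40, 11, 27), (t, 40, 39, 15), (u, 22, 34, 19), (u, 22, 34, 3), (u, 23, 34, 19), (u, 23, 34, 3), (u, 30, 34, 19), (u, 30, 34, 3), (u, 37, 34, 19), (u, 37, 34, 3), (u, 5, 34, 19), (u, 5, 34, 3)}
σ[C ≠ A and F = u]: keep tuples satisfying C ≠ A and F = u → {(u, 22, 34, 19), (u, 22, 34, 3), (u, 23, 34, 19), (u, 23, 34, 3), (u, 30, 34, 19), (u, 30, 34, 3), (u, 37, 34, 19), (u, 37, 34, 3), (u, 5, 34, 19), (u, 5, 34, 3)}
π_{B, A, C} gives {(22, 34, 19), (22, 34, 3), (23, 34, 19), (23, 34, 3), (30, 34, 19), (30, 34, 3), (37, 34, 19), (37, 34, 3), (5, 34, 19), (5, 34, 3)}.

{(22, 34, 19), (22, 34, 3), (23, 34, 19), (23, 34, 3), (30, 34, 19), (30, 34, 3), (37, 34, 19), (37, 34, 3), (5, 34, 19), (5, 34, 3)}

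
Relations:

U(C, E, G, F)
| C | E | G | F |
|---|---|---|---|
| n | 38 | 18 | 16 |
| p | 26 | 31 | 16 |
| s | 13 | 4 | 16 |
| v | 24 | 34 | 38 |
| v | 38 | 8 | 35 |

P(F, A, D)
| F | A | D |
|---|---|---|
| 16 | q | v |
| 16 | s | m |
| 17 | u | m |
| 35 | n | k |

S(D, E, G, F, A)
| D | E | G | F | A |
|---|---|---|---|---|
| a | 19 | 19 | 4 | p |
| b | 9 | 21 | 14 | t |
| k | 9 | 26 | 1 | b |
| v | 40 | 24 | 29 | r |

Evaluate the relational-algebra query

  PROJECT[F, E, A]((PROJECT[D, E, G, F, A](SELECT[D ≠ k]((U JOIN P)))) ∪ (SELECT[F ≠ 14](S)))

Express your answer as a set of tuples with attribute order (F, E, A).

Natural join on F: {(n, 38, 18, 16, q, v), (n, 38, 18, 16, s, m), (p, 26, 31, 16, q, v), (p, 26, 31, 16, s, m), (s, 13, 4, 16, q, v), (s, 13, 4, 16, s, m), (v, 38, 8, 35, n, k)}
Filtering on D ≠ k leaves {(n, 38, 18, 16, q, v), (n, 38, 18, 16, s, m), (p, 26, 31, 16, q, v), (p, 26, 31, 16, s, m), (s, 13, 4, 16, q, v), (s, 13, 4, 16, s, m)}.
Projecting to D, E, G, F, A: {(m, 13, 4, 16, s), (m, 26, 31, 16, s), (m, 38, 18, 16, s), (v, 13, 4, 16, q), (v, 26, 31, 16, q), (v, 38, 18, 16, q)}
Filtering on F ≠ 14 leaves {(a, 19, 19, 4, p), (k, 9, 26, 1, b), (v, 40, 24, 29, r)}.
Taking the union: {(a, 19, 19, 4, p), (k, 9, 26, 1, b), (m, 13, 4, 16, s), (m, 26, 31, 16, s), (m, 38, 18, 16, s), (v, 13, 4, 16, q), (v, 26, 31, 16, q), (v, 38, 18, 16, q), (v, 40, 24, 29, r)}
Projecting to F, E, A: {(1, 9, b), (16, 13, q), (16, 13, s), (16, 26, q), (16, 26, s), (16, 38, q), (16, 38, s), (29, 40, r), (4, 19, p)}

{(1, 9, b), (16, 13, q), (16, 13, s), (16, 26, q), (16, 26, s), (16, 38, q), (16, 38, s), (29, 40, r), (4, 19, p)}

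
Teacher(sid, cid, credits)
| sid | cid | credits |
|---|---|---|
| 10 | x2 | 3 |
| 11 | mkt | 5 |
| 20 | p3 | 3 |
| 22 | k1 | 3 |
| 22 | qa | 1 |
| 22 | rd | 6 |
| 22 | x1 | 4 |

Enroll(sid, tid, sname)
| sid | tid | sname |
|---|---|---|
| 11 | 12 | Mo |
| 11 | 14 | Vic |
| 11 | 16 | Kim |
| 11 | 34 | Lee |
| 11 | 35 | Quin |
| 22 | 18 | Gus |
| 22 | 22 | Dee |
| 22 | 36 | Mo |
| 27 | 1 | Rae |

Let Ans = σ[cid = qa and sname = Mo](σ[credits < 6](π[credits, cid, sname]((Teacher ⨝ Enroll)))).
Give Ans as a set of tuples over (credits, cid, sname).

{(1, qa, Mo)}

Joining Teacher and Enroll on sid yields {(11, mkt, 5, 12, Mo), (11, mkt, 5, 14, Vic), (11, mkt, 5, 16, Kim), (11, mkt, 5, 34, Lee), (11, mkt, 5, 35, Quin), (22, k1, 3, 18, Gus), (22, k1, 3, 22, Dee), (22, k1, 3, 36, Mo), (22, qa, 1, 18, Gus), (22, qa, 1, 22, Dee), (22, qa, 1, 36, Mo), (22, rd, 6, 18, Gus), (22, rd, 6, 22, Dee), (22, rd, 6, 36, Mo), (22, x1, 4, 18, Gus), (22, x1, 4, 22, Dee), (22, x1, 4, 36, Mo)}.
Projecting to credits, cid, sname: {(1, qa, Dee), (1, qa, Gus), (1, qa, Mo), (3, k1, Dee), (3, k1, Gus), (3, k1, Mo), (4, x1, Dee), (4, x1, Gus), (4, x1, Mo), (5, mkt, Kim), (5, mkt, Lee), (5, mkt, Mo), (5, mkt, Quin), (5, mkt, Vic), (6, rd, Dee), (6, rd, Gus), (6, rd, Mo)}
Selection credits < 6: {(1, qa, Dee), (1, qa, Gus), (1, qa, Mo), (3, k1, Dee), (3, k1, Gus), (3, k1, Mo), (4, x1, Dee), (4, x1, Gus), (4, x1, Mo), (5, mkt, Kim), (5, mkt, Lee), (5, mkt, Mo), (5, mkt, Quin), (5, mkt, Vic)}
Selection cid = qa and sname = Mo: {(1, qa, Mo)}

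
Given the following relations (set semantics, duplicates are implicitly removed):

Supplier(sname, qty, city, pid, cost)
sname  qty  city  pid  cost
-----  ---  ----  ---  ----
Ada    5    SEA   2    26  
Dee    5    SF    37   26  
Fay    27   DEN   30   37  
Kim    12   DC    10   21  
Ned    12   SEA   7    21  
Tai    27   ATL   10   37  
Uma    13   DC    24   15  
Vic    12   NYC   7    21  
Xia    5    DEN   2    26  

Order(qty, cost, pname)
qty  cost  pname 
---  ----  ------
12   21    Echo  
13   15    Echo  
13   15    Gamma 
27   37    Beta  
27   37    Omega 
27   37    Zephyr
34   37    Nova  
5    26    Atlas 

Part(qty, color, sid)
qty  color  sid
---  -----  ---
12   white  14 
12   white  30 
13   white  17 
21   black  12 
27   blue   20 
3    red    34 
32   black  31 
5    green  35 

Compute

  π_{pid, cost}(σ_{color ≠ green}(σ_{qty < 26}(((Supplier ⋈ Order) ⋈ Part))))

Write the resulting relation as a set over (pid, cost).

Joining Supplier and Order on qty, cost yields {(Ada, 5, SEA, 2, 26, Atlas), (Dee, 5, SF, 37, 26, Atlas), (Fay, 27, DEN, 30, 37, Beta), (Fay, 27, DEN, 30, 37, Omega), (Fay, 27, DEN, 30, 37, Zephyr), (Kim, 12, DC, 10, 21, Echo), (Ned, 12, SEA, 7, 21, Echo), (Tai, 27, ATL, 10, 37, Beta), (Tai, 27, ATL, 10, 37, Omega), (Tai, 27, ATL, 10, 37, Zephyr), (Uma, 13, DC, 24, 15, Echo), (Uma, 13, DC, 24, 15, Gamma), (Vic, 12, NYC, 7, 21, Echo), (Xia, 5, DEN, 2, 26, Atlas)}.
Joining (Supplier ⋈ Order) and Part on qty yields {(Ada, 5, SEA, 2, 26, Atlas, green, 35), (Dee, 5, SF, 37, 26, Atlas, green, 35), (Fay, 27, DEN, 30, 37, Beta, blue, 20), (Fay, 27, DEN, 30, 37, Omega, blue, 20), (Fay, 27, DEN, 30, 37, Zephyr, blue, 20), (Kim, 12, DC, 10, 21, Echo, white, 14), (Kim, 12, DC, 10, 21, Echo, white, 30), (Ned, 12, SEA, 7, 21, Echo, white, 14), (Ned, 12, SEA, 7, 21, Echo, white, 30), (Tai, 27, ATL, 10, 37, Beta, blue, 20), (Tai, 27, ATL, 10, 37, Omega, blue, 20), (Tai, 27, ATL, 10, 37, Zephyr, blue, 20), (Uma, 13, DC, 24, 15, Echo, white, 17), (Uma, 13, DC, 24, 15, Gamma, white, 17), (Vic, 12, NYC, 7, 21, Echo, white, 14), (Vic, 12, NYC, 7, 21, Echo, white, 30), (Xia, 5, DEN, 2, 26, Atlas, green, 35)}.
Selection qty < 26: {(Ada, 5, SEA, 2, 26, Atlas, green, 35), (Dee, 5, SF, 37, 26, Atlas, green, 35), (Kim, 12, DC, 10, 21, Echo, white, 14), (Kim, 12, DC, 10, 21, Echo, white, 30), (Ned, 12, SEA, 7, 21, Echo, white, 14), (Ned, 12, SEA, 7, 21, Echo, white, 30), (Uma, 13, DC, 24, 15, Echo, white, 17), (Uma, 13, DC, 24, 15, Gamma, white, 17), (Vic, 12, NYC, 7, 21, Echo, white, 14), (Vic, 12, NYC, 7, 21, Echo, white, 30), (Xia, 5, DEN, 2, 26, Atlas, green, 35)}
Selection color ≠ green: {(Kim, 12, DC, 10, 21, Echo, white, 14), (Kim, 12, DC, 10, 21, Echo, white, 30), (Ned, 12, SEA, 7, 21, Echo, white, 14), (Ned, 12, SEA, 7, 21, Echo, white, 30), (Uma, 13, DC, 24, 15, Echo, white, 17), (Uma, 13, DC, 24, 15, Gamma, white, 17), (Vic, 12, NYC, 7, 21, Echo, white, 14), (Vic, 12, NYC, 7, 21, Echo, white, 30)}
π[pid, cost]: project onto (pid, cost) (5 duplicate(s) eliminated) → {(10, 21), (24, 15), (7, 21)}

{(10, 21), (24, 15), (7, 21)}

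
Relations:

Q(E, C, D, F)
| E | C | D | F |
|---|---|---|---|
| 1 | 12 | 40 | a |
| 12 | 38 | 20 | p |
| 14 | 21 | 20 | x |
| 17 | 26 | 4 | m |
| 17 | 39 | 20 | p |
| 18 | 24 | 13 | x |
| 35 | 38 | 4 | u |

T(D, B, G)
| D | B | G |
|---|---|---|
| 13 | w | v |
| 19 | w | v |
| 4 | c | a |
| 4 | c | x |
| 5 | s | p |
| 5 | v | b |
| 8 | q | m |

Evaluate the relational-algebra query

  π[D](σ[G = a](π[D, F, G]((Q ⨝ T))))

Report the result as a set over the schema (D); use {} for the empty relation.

{4}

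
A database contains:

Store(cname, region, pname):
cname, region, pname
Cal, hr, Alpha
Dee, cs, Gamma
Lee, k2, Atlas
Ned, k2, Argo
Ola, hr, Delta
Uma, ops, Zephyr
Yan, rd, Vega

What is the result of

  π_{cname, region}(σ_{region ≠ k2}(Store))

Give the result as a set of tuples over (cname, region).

{(Cal, hr), (Dee, cs), (Ola, hr), (Uma, ops), (Yan, rd)}

Apply σ_{region ≠ k2}; surviving tuples: {(Cal, hr, Alpha), (Dee, cs, Gamma), (Ola, hr, Delta), (Uma, ops, Zephyr), (Yan, rd, Vega)}
Keep only column(s) cname, region: {(Cal, hr), (Dee, cs), (Ola, hr), (Uma, ops), (Yan, rd)}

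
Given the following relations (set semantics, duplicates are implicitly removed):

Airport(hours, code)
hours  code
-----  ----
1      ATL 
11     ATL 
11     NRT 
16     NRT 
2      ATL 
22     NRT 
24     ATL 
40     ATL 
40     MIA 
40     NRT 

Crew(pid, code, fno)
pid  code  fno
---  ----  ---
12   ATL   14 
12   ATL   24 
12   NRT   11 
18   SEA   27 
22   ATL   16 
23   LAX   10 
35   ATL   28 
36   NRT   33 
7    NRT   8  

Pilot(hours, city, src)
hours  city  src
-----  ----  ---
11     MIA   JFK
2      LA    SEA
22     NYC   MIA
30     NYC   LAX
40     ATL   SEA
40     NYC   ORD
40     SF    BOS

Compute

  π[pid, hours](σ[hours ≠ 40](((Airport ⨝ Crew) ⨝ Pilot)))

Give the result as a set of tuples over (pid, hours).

Joining Airport and Crew on code yields {(1, ATL, 12, 14), (1, ATL, 12, 24), (1, ATL, 22, 16), (1, ATL, 35, 28), (11, ATL, 12, 14), (11, ATL, 12, 24), (11, ATL, 22, 16), (11, ATL, 35, 28), (11, NRT, 12, 11), (11, NRT, 36, 33), (11, NRT, 7, 8), (16, NRT, 12, 11), (16, NRT, 36, 33), (16, NRT, 7, 8), (2, ATL, 12, 14), (2, ATL, 12, 24), (2, ATL, 22, 16), (2, ATL, 35, 28), (22, NRT, 12, 11), (22, NRT, 36, 33), (22, NRT, 7, 8), (24, ATL, 12, 14), (24, ATL, 12, 24), (24, ATL, 22, 16), (24, ATL, 35, 28), (40, ATL, 12, 14), (40, ATL, 12, 24), (40, ATL, 22, 16), (40, ATL, 35, 28), (40, NRT, 12, 11), (40, NRT, 36, 33), (40, NRT, 7, 8)}.
Joining (Airport ⨝ Crew) and Pilot on hours yields {(11, ATL, 12, 14, MIA, JFK), (11, ATL, 12, 24, MIA, JFK), (11, ATL, 22, 16, MIA, JFK), (11, ATL, 35, 28, MIA, JFK), (11, NRT, 12, 11, MIA, JFK), (11, NRT, 36, 33, MIA, JFK), (11, NRT, 7, 8, MIA, JFK), (2, ATL, 12, 14, LA, SEA), (2, ATL, 12, 24, LA, SEA), (2, ATL, 22, 16, LA, SEA), (2, ATL, 35, 28, LA, SEA), (22, NRT, 12, 11, NYC, MIA), (22, NRT, 36, 33, NYC, MIA), (22, NRT, 7, 8, NYC, MIA), (40, ATL, 12, 14, ATL, SEA), (40, ATL, 12, 14, NYC, ORD), (40, ATL, 12, 14, SF, BOS), (40, ATL, 12, 24, ATL, SEA), (40, ATL, 12, 24, NYC, ORD), (40, ATL, 12, 24, SF, BOS), (40, ATL, 22, 16, ATL, SEA), (40, ATL, 22, 16, NYC, ORD), (40, ATL, 22, 16, SF, BOS), (40, ATL, 35, 28, ATL, SEA), (40, ATL, 35, 28, NYC, ORD), (40, ATL, 35, 28, SF, BOS), (40, NRT, 12, 11, ATL, SEA), (40, NRT, 12, 11, NYC, ORD), (40, NRT, 12, 11, SF, BOS), (40, NRT, 36, 33, ATL, SEA), (40, NRT, 36, 33, NYC, ORD), (40, NRT, 36, 33, SF, BOS), (40, NRT, 7, 8, ATL, SEA), (40, NRT, 7, 8, NYC, ORD), (40, NRT, 7, 8, SF, BOS)}.
Apply σ_{hours ≠ 40}; surviving tuples: {(11, ATL, 12, 14, MIA, JFK), (11, ATL, 12, 24, MIA, JFK), (11, ATL, 22, 16, MIA, JFK), (11, ATL, 35, 28, MIA, JFK), (11, NRT, 12, 11, MIA, JFK), (11, NRT, 36, 33, MIA, JFK), (11, NRT, 7, 8, MIA, JFK), (2, ATL, 12, 14, LA, SEA), (2, ATL, 12, 24, LA, SEA), (2, ATL, 22, 16, LA, SEA), (2, ATL, 35, 28, LA, SEA), (22, NRT, 12, 11, NYC, MIA), (22, NRT, 36, 33, NYC, MIA), (22, NRT, 7, 8, NYC, MIA)}
π_{pid, hours} gives {(12, 11), (12, 2), (12, 22), (22, 11), (22, 2), (35, 11), (35, 2), (36, 11), (36, 22), (7, 11), (7, 22)} (3 duplicate(s) eliminated).

{(12, 11), (12, 2), (12, 22), (22, 11), (22, 2), (35, 11), (35, 2), (36, 11), (36, 22), (7, 11), (7, 22)}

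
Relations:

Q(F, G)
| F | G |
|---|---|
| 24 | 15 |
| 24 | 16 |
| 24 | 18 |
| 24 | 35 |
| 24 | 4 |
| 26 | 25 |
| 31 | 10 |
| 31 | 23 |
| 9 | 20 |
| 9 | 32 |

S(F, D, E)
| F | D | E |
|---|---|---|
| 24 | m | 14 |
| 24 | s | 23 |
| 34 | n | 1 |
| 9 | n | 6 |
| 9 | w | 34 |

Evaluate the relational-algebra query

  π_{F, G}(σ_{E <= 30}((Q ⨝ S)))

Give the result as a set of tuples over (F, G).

Joining Q and S on F yields {(24, 15, m, 14), (24, 15, s, 23), (24, 16, m, 14), (24, 16, s, 23), (24, 18, m, 14), (24, 18, s, 23), (24, 35, m, 14), (24, 35, s, 23), (24, 4, m, 14), (24, 4, s, 23), (9, 20, n, 6), (9, 20, w, 34), (9, 32, n, 6), (9, 32, w, 34)}.
Selection E <= 30: {(24, 15, m, 14), (24, 15, s, 23), (24, 16, m, 14), (24, 16, s, 23), (24, 18, m, 14), (24, 18, s, 23), (24, 35, m, 14), (24, 35, s, 23), (24, 4, m, 14), (24, 4, s, 23), (9, 20, n, 6), (9, 32, n, 6)}
Projecting to F, G (5 duplicate(s) eliminated): {(24, 15), (24, 16), (24, 18), (24, 35), (24, 4), (9, 20), (9, 32)}

{(24, 15), (24, 16), (24, 18), (24, 35), (24, 4), (9, 20), (9, 32)}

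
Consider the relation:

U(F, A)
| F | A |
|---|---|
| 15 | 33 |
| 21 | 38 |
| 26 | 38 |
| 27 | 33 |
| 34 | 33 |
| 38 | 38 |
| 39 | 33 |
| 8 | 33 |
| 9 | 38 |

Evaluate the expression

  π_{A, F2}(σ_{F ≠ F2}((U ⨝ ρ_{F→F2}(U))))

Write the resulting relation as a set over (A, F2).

{(33, 15), (33, 27), (33, 34), (33, 39), (33, 8), (38, 21), (38, 26), (38, 38), (38, 9)}

ρ[F→F2]: schema becomes (F2, A); tuples unchanged.
Natural join on A: {(15, 33, 15), (15, 33, 27), (15, 33, 34), (15, 33, 39), (15, 33, 8), (21, 38, 21), (21, 38, 26), (21, 38, 38), (21, 38, 9), (26, 38, 21), (26, 38, 26), (26, 38, 38), (26, 38, 9), (27, 33, 15), (27, 33, 27), (27, 33, 34), (27, 33, 39), (27, 33, 8), (34, 33, 15), (34, 33, 27), (34, 33, 34), (34, 33, 39), (34, 33, 8), (38, 38, 21), (38, 38, 26), (38, 38, 38), (38, 38, 9), (39, 33, 15), (39, 33, 27), (39, 33, 34), (39, 33, 39), (39, 33, 8), (8, 33, 15), (8, 33, 27), (8, 33, 34), (8, 33, 39), (8, 33, 8), (9, 38, 21), (9, 38, 26), (9, 38, 38), (9, 38, 9)}
Apply σ_{F ≠ F2}; surviving tuples: {(15, 33, 27), (15, 33, 34), (15, 33, 39), (15, 33, 8), (21, 38, 26), (21, 38, 38), (21, 38, 9), (26, 38, 21), (26, 38, 38), (26, 38, 9), (27, 33, 15), (27, 33, 34), (27, 33, 39), (27, 33, 8), (34, 33, 15), (34, 33, 27), (34, 33, 39), (34, 33, 8), (38, 38, 21), (38, 38, 26), (38, 38, 9), (39, 33, 15), (39, 33, 27), (39, 33, 34), (39, 33, 8), (8, 33, 15), (8, 33, 27), (8, 33, 34), (8, 33, 39), (9, 38, 21), (9, 38, 26), (9, 38, 38)}
Keep only column(s) A, F2 (23 duplicate(s) eliminated): {(33, 15), (33, 27), (33, 34), (33, 39), (33, 8), (38, 21), (38, 26), (38, 38), (38, 9)}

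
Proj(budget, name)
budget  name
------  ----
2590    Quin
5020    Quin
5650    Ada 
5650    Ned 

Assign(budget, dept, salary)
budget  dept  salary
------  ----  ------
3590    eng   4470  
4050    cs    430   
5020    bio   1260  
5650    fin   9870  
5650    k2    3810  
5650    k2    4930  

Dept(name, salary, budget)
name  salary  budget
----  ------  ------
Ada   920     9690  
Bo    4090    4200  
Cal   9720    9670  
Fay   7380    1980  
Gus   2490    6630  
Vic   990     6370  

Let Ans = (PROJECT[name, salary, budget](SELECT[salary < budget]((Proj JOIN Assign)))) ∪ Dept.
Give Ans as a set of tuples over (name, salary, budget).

{(Ada, 3810, 5650), (Ada, 4930, 5650), (Ada, 920, 9690), (Bo, 4090, 4200), (Cal, 9720, 9670), (Fay, 7380, 1980), (Gus, 2490, 6630), (Ned, 3810, 5650), (Ned, 4930, 5650), (Quin, 1260, 5020), (Vic, 990, 6370)}

Natural join on budget: {(5020, Quin, bio, 1260), (5650, Ada, fin, 9870), (5650, Ada, k2, 3810), (5650, Ada, k2, 4930), (5650, Ned, fin, 9870), (5650, Ned, k2, 3810), (5650, Ned, k2, 4930)}
Filtering on salary < budget leaves {(5020, Quin, bio, 1260), (5650, Ada, k2, 3810), (5650, Ada, k2, 4930), (5650, Ned, k2, 3810), (5650, Ned, k2, 4930)}.
Keep only column(s) name, salary, budget: {(Ada, 3810, 5650), (Ada, 4930, 5650), (Ned, 3810, 5650), (Ned, 4930, 5650), (Quin, 1260, 5020)}
Union: {(Ada, 3810, 5650), (Ada, 4930, 5650), (Ned, 3810, 5650), (Ned, 4930, 5650), (Quin, 1260, 5020)} with {(Ada, 920, 9690), (Bo, 4090, 4200), (Cal, 9720, 9670), (Fay, 7380, 1980), (Gus, 2490, 6630), (Vic, 990, 6370)} → {(Ada, 3810, 5650), (Ada, 4930, 5650), (Ada, 920, 9690), (Bo, 4090, 4200), (Cal, 9720, 9670), (Fay, 7380, 1980), (Gus, 2490, 6630), (Ned, 3810, 5650), (Ned, 4930, 5650), (Quin, 1260, 5020), (Vic, 990, 6370)}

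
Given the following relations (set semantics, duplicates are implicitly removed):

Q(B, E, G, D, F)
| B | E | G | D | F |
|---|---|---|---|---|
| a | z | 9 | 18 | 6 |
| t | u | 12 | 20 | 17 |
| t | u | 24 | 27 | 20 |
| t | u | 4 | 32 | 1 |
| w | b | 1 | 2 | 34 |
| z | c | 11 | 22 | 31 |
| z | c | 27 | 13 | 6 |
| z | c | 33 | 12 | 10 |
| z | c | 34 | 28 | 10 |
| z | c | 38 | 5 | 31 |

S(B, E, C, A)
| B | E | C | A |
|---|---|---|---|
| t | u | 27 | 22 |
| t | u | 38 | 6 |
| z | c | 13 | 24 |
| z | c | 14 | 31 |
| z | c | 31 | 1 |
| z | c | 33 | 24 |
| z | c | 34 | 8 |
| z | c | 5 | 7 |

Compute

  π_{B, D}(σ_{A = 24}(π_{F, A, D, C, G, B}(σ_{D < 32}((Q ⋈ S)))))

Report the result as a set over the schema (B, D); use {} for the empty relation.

Q ⋈ S (natural join on B, E): {(t, u, 12, 20, 17, 27, 22), (t, u, 12, 20, 17, 38, 6), (t, u, 24, 27, 20, 27, 22), (t, u, 24, 27, 20, 38, 6), (t, u, 4, 32, 1, 27, 22), (t, u, 4, 32, 1, 38, 6), (z, c, 11, 22, 31, 13, 24), (z, c, 11, 22, 31, 14, 31), (z, c, 11, 22, 31, 31, 1), (z, c, 11, 22, 31, 33, 24), (z, c, 11, 22, 31, 34, 8), (z, c, 11, 22, 31, 5, 7), (z, c, 27, 13, 6, 13, 24), (z, c, 27, 13, 6, 14, 31), (z, c, 27, 13, 6, 31, 1), (z, c, 27, 13, 6, 33, 24), (z, c, 27, 13, 6, 34, 8), (z, c, 27, 13, 6, 5, 7), (z, c, 33, 12, 10, 13, 24), (z, c, 33, 12, 10, 14, 31), (z, c, 33, 12, 10, 31, 1), (z, c, 33, 12, 10, 33, 24), (z, c, 33, 12, 10, 34, 8), (z, c, 33, 12, 10, 5, 7), (z, c, 34, 28, 10, 13, 24), (z, c, 34, 28, 10, 14, 31), (z, c, 34, 28, 10, 31, 1), (z, c, 34, 28, 10, 33, 24), (z, c, 34, 28, 10, 34, 8), (z, c, 34, 28, 10, 5, 7), (z, c, 38, 5, 31, 13, 24), (z, c, 38, 5, 31, 14, 31), (z, c, 38, 5, 31, 31, 1), (z, c, 38, 5, 31, 33, 24), (z, c, 38, 5, 31, 34, 8), (z, c, 38, 5, 31, 5, 7)}
Selection D < 32: {(t, u, 12, 20, 17, 27, 22), (t, u, 12, 20, 17, 38, 6), (t, u, 24, 27, 20, 27, 22), (t, u, 24, 27, 20, 38, 6), (z, c, 11, 22, 31, 13, 24), (z, c, 11, 22, 31, 14, 31), (z, c, 11, 22, 31, 31, 1), (z, c, 11, 22, 31, 33, 24), (z, c, 11, 22, 31, 34, 8), (z, c, 11, 22, 31, 5, 7), (z, c, 27, 13, 6, 13, 24), (z, c, 27, 13, 6, 14, 31), (z, c, 27, 13, 6, 31, 1), (z, c, 27, 13, 6, 33, 24), (z, c, 27, 13, 6, 34, 8), (z, c, 27, 13, 6, 5, 7), (z, c, 33, 12, 10, 13, 24), (z, c, 33, 12, 10, 14, 31), (z, c, 33, 12, 10, 31, 1), (z, c, 33, 12, 10, 33, 24), (z, c, 33, 12, 10, 34, 8), (z, c, 33, 12, 10, 5, 7), (z, c, 34, 28, 10, 13, 24), (z, c, 34, 28, 10, 14, 31), (z, c, 34, 28, 10, 31, 1), (z, c, 34, 28, 10, 33, 24), (z, c, 34, 28, 10, 34, 8), (z, c, 34, 28, 10, 5, 7), (z, c, 38, 5, 31, 13, 24), (z, c, 38, 5, 31, 14, 31), (z, c, 38, 5, 31, 31, 1), (z, c, 38, 5, 31, 33, 24), (z, c, 38, 5, 31, 34, 8), (z, c, 38, 5, 31, 5, 7)}
Keep only column(s) F, A, D, C, G, B: {(10, 1, 12, 31, 33, z), (10, 1, 28, 31, 34, z), (10, 24, 12, 13, 33, z), (10, 24, 12, 33, 33, z), (10, 24, 28, 13, 34, z), (10, 24, 28, 33, 34, z), (10, 31, 12, 14, 33, z), (10, 31, 28, 14, 34, z), (10, 7, 12, 5, 33, z), (10, 7, 28, 5, 34, z), (10, 8, 12, 34, 33, z), (10, 8, 28, 34, 34, z), (17, 22, 20, 27, 12, t), (17, 6, 20, 38, 12, t), (20, 22, 27, 27, 24, t), (20, 6, 27, 38, 24, t), (31, 1, 22, 31, 11, z), (31, 1, 5, 31, 38, z), (31, 24, 22, 13, 11, z), (31, 24, 22, 33, 11, z), (31, 24, 5, 13, 38, z), (31, 24, 5, 33, 38, z), (31, 31, 22, 14, 11, z), (31, 31, 5, 14, 38, z), (31, 7, 22, 5, 11, z), (31, 7, 5, 5, 38, z), (31, 8, 22, 34, 11, z), (31, 8, 5, 34, 38, z), (6, 1, 13, 31, 27, z), (6, 24, 13, 13, 27, z), (6, 24, 13, 33, 27, z), (6, 31, 13, 14, 27, z), (6, 7, 13, 5, 27, z), (6, 8, 13, 34, 27, z)}
Selection A = 24: {(10, 24, 12, 13, 33, z), (10, 24, 12, 33, 33, z), (10, 24, 28, 13, 34, z), (10, 24, 28, 33, 34, z), (31, 24, 22, 13, 11, z), (31, 24, 22, 33, 11, z), (31, 24, 5, 13, 38, z), (31, 24, 5, 33, 38, z), (6, 24, 13, 13, 27, z), (6, 24, 13, 33, 27, z)}
Keep only column(s) B, D (5 duplicate(s) eliminated): {(z, 12), (z, 13), (z, 22), (z, 28), (z, 5)}

{(z, 12), (z, 13), (z, 22), (z, 28), (z, 5)}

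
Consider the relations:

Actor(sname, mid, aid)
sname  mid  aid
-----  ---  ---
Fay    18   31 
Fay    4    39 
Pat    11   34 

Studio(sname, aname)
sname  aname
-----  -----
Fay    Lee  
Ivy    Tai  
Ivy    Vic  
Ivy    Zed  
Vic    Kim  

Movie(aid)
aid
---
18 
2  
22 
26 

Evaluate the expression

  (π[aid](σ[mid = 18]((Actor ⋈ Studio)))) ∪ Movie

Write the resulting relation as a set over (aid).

Natural join on sname: {(Fay, 18, 31, Lee), (Fay, 4, 39, Lee)}
Selection mid = 18: {(Fay, 18, 31, Lee)}
Projecting to aid: {31}
Set union of the two operands is {18, 2, 22, 26, 31}.

{18, 2, 22, 26, 31}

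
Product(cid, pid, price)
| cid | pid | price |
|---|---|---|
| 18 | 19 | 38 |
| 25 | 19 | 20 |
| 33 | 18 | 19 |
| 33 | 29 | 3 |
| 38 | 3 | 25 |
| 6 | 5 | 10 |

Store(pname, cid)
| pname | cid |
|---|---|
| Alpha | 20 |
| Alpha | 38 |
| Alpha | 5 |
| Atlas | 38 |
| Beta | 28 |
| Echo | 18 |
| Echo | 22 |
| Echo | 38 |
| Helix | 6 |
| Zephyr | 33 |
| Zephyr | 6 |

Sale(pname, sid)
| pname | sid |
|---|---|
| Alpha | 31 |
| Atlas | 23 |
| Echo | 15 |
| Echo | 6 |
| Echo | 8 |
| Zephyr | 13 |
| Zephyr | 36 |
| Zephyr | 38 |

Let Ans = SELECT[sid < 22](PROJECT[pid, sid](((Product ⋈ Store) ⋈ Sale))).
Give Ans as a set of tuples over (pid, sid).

{(18, 13), (19, 15), (19, 6), (19, 8), (29, 13), (3, 15), (3, 6), (3, 8), (5, 13)}

Joining Product and Store on cid yields {(18, 19, 38, Echo), (33, 18, 19, Zephyr), (33, 29, 3, Zephyr), (38, 3, 25, Alpha), (38, 3, 25, Atlas), (38, 3, 25, Echo), (6, 5, 10, Helix), (6, 5, 10, Zephyr)}.
Joining (Product ⋈ Store) and Sale on pname yields {(18, 19, 38, Echo, 15), (18, 19, 38, Echo, 6), (18, 19, 38, Echo, 8), (33, 18, 19, Zephyr, 13), (33, 18, 19, Zephyr, 36), (33, 18, 19, Zephyr, 38), (33, 29, 3, Zephyr, 13), (33, 29, 3, Zephyr, 36), (33, 29, 3, Zephyr, 38), (38, 3, 25, Alpha, 31), (38, 3, 25, Atlas, 23), (38, 3, 25, Echo, 15), (38, 3, 25, Echo, 6), (38, 3, 25, Echo, 8), (6, 5, 10, Zephyr, 13), (6, 5, 10, Zephyr, 36), (6, 5, 10, Zephyr, 38)}.
π[pid, sid]: project onto (pid, sid) → {(18, 13), (18, 36), (18, 38), (19, 15), (19, 6), (19, 8), (29, 13), (29, 36), (29, 38), (3, 15), (3, 23), (3, 31), (3, 6), (3, 8), (5, 13), (5, 36), (5, 38)}
Filtering on sid < 22 leaves {(18, 13), (19, 15), (19, 6), (19, 8), (29, 13), (3, 15), (3, 6), (3, 8), (5, 13)}.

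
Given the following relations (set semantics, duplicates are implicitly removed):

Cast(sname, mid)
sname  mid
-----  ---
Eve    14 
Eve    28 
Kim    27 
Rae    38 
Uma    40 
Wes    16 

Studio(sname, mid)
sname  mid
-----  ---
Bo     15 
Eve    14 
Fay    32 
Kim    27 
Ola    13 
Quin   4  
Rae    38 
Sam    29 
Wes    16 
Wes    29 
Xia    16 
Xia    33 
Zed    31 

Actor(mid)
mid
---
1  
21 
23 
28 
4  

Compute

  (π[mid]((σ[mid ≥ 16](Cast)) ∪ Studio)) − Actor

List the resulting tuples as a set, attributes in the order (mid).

{13, 14, 15, 16, 27, 29, 31, 32, 33, 38, 40}

σ[mid ≥ 16]: keep tuples satisfying mid ≥ 16 → {(Eve, 28), (Kim, 27), (Rae, 38), (Uma, 40), (Wes, 16)}
Union: {(Eve, 28), (Kim, 27), (Rae, 38), (Uma, 40), (Wes, 16)} with {(Bo, 15), (Eve, 14), (Fay, 32), (Kim, 27), (Ola, 13), (Quin, 4), (Rae, 38), (Sam, 29), (Wes, 16), (Wes, 29), (Xia, 16), (Xia, 33), (Zed, 31)} → {(Bo, 15), (Eve, 14), (Eve, 28), (Fay, 32), (Kim, 27), (Ola, 13), (Quin, 4), (Rae, 38), (Sam, 29), (Uma, 40), (Wes, 16), (Wes, 29), (Xia, 16), (Xia, 33), (Zed, 31)}
π_{mid} gives {13, 14, 15, 16, 27, 28, 29, 31, 32, 33, 38, 4, 40} (2 duplicate(s) eliminated).
Difference: {13, 14, 15, 16, 27, 28, 29, 31, 32, 33, 38, 4, 40} with {1, 21, 23, 28, 4} → {13, 14, 15, 16, 27, 29, 31, 32, 33, 38, 40}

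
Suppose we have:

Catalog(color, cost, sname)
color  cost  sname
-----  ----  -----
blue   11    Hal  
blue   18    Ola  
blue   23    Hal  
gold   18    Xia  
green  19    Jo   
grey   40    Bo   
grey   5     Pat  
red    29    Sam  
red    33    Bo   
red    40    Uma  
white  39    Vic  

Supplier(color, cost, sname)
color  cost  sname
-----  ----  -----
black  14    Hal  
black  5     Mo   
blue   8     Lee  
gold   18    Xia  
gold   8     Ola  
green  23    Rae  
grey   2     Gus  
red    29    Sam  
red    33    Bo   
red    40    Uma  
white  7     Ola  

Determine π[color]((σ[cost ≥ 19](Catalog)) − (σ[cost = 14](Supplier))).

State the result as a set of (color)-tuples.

Apply σ_{cost ≥ 19}; surviving tuples: {(blue, 23, Hal), (green, 19, Jo), (grey, 40, Bo), (red, 29, Sam), (red, 33, Bo), (red, 40, Uma), (white, 39, Vic)}
Apply σ_{cost = 14}; surviving tuples: {(black, 14, Hal)}
Difference: {(blue, 23, Hal), (green, 19, Jo), (grey, 40, Bo), (red, 29, Sam), (red, 33, Bo), (red, 40, Uma), (white, 39, Vic)} with {(black, 14, Hal)} → {(blue, 23, Hal), (green, 19, Jo), (grey, 40, Bo), (red, 29, Sam), (red, 33, Bo), (red, 40, Uma), (white, 39, Vic)}
Projecting to color (2 duplicate(s) eliminated): {blue, green, grey, red, white}

{blue, green, grey, red, white}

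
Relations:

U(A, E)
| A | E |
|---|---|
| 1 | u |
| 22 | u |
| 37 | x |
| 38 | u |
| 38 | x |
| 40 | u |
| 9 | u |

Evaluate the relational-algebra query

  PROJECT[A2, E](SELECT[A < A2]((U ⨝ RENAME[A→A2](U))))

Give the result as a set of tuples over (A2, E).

ρ[A→A2]: schema becomes (A2, E); tuples unchanged.
Natural join on E: {(1, u, 1), (1, u, 22), (1, u, 38), (1, u, 40), (1, u, 9), (22, u, 1), (22, u, 22), (22, u, 38), (22, u, 40), (22, u, 9), (37, x, 37), (37, x, 38), (38, u, 1), (38, u, 22), (38, u, 38), (38, u, 40), (38, u, 9), (38, x, 37), (38, x, 38), (40, u, 1), (40, u, 22), (40, u, 38), (40, u, 40), (40, u, 9), (9, u, 1), (9, u, 22), (9, u, 38), (9, u, 40), (9, u, 9)}
Apply σ_{A < A2}; surviving tuples: {(1, u, 22), (1, u, 38), (1, u, 40), (1, u, 9), (22, u, 38), (22, u, 40), (37, x, 38), (38, u, 40), (9, u, 22), (9, u, 38), (9, u, 40)}
π[A2, E]: project onto (A2, E) (6 duplicate(s) eliminated) → {(22, u), (38, u), (38, x), (40, u), (9, u)}

{(22, u), (38, u), (38, x), (40, u), (9, u)}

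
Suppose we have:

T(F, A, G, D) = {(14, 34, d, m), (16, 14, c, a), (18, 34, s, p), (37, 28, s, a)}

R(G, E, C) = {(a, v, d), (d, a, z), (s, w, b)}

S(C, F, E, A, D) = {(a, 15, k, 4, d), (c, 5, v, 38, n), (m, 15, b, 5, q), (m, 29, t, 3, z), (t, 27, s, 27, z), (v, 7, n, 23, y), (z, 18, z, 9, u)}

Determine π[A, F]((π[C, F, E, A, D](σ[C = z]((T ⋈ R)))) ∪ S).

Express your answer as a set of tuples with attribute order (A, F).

{(23, 7), (27, 27), (3, 29), (34, 14), (38, 5), (4, 15), (5, 15), (9, 18)}

Natural join on G: {(14, 34, d, m, a, z), (18, 34, s, p, w, b), (37, 28, s, a, w, b)}
Apply σ_{C = z}; surviving tuples: {(14, 34, d, m, a, z)}
Keep only column(s) C, F, E, A, D: {(z, 14, a, 34, m)}
Union: {(z, 14, a, 34, m)} with {(a, 15, k, 4, d), (c, 5, v, 38, n), (m, 15, b, 5, q), (m, 29, t, 3, z), (t, 27, s, 27, z), (v, 7, n, 23, y), (z, 18, z, 9, u)} → {(a, 15, k, 4, d), (c, 5, v, 38, n), (m, 15, b, 5, q), (m, 29, t, 3, z), (t, 27, s, 27, z), (v, 7, n, 23, y), (z, 14, a, 34, m), (z, 18, z, 9, u)}
Keep only column(s) A, F: {(23, 7), (27, 27), (3, 29), (34, 14), (38, 5), (4, 15), (5, 15), (9, 18)}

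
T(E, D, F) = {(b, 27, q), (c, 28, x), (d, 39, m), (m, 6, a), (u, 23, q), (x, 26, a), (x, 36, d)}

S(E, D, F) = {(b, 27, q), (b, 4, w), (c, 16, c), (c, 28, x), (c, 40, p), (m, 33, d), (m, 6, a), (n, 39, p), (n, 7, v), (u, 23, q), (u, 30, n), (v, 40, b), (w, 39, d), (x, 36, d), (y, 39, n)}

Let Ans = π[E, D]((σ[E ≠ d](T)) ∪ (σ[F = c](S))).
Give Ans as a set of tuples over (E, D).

{(b, 27), (c, 16), (c, 28), (m, 6), (u, 23), (x, 26), (x, 36)}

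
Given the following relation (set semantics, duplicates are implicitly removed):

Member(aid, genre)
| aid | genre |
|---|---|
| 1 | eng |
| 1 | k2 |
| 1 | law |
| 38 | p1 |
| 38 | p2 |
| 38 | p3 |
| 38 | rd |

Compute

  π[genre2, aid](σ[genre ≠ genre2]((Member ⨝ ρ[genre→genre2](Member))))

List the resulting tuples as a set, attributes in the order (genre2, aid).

{(eng, 1), (k2, 1), (law, 1), (p1, 38), (p2, 38), (p3, 38), (rd, 38)}

ρ[genre→genre2]: schema becomes (aid, genre2); tuples unchanged.
Natural join on aid: {(1, eng, eng), (1, eng, k2), (1, eng, law), (1, k2, eng), (1, k2, k2), (1, k2, law), (1, law, eng), (1, law, k2), (1, law, law), (38, p1, p1), (38, p1, p2), (38, p1, p3), (38, p1, rd), (38, p2, p1), (38, p2, p2), (38, p2, p3), (38, p2, rd), (38, p3, p1), (38, p3, p2), (38, p3, p3), (38, p3, rd), (38, rd, p1), (38, rd, p2), (38, rd, p3), (38, rd, rd)}
σ[genre ≠ genre2]: keep tuples satisfying genre ≠ genre2 → {(1, eng, k2), (1, eng, law), (1, k2, eng), (1, k2, law), (1, law, eng), (1, law, k2), (38, p1, p2), (38, p1, p3), (38, p1, rd), (38, p2, p1), (38, p2, p3), (38, p2, rd), (38, p3, p1), (38, p3, p2), (38, p3, rd), (38, rd, p1), (38, rd, p2), (38, rd, p3)}
Projecting to genre2, aid (11 duplicate(s) eliminated): {(eng, 1), (k2, 1), (law, 1), (p1, 38), (p2, 38), (p3, 38), (rd, 38)}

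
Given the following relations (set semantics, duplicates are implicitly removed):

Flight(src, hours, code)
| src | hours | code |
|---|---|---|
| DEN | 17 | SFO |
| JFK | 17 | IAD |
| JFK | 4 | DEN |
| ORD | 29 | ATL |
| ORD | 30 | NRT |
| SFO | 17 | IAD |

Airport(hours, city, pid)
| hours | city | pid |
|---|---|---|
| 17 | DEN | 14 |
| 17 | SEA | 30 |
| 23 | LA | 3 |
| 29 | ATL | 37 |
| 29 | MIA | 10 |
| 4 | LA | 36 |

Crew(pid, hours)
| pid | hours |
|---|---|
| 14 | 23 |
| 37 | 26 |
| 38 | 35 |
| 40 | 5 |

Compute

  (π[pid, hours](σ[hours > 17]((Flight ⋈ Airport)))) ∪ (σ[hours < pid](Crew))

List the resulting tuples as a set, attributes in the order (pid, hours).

{(10, 29), (37, 26), (37, 29), (38, 35), (40, 5)}

Flight ⋈ Airport (natural join on hours): {(DEN, 17, SFO, DEN, 14), (DEN, 17, SFO, SEA, 30), (JFK, 17, IAD, DEN, 14), (JFK, 17, IAD, SEA, 30), (JFK, 4, DEN, LA, 36), (ORD, 29, ATL, ATL, 37), (ORD, 29, ATL, MIA, 10), (SFO, 17, IAD, DEN, 14), (SFO, 17, IAD, SEA, 30)}
Apply σ_{hours > 17}; surviving tuples: {(ORD, 29, ATL, ATL, 37), (ORD, 29, ATL, MIA, 10)}
Projecting to pid, hours: {(10, 29), (37, 29)}
Apply σ_{hours < pid}; surviving tuples: {(37, 26), (38, 35), (40, 5)}
Taking the union: {(10, 29), (37, 26), (37, 29), (38, 35), (40, 5)}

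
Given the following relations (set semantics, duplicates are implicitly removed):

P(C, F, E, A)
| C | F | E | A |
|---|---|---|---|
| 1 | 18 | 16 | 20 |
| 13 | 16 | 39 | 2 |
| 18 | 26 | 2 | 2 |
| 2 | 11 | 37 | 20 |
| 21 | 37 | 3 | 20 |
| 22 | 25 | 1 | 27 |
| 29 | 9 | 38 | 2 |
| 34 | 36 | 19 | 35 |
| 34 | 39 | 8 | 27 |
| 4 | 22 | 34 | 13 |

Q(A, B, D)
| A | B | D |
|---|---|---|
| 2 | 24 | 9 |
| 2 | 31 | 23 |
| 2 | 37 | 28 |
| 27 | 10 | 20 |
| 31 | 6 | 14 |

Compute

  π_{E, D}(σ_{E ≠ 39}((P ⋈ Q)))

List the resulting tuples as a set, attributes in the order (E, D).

Natural join on A: {(13, 16, 39, 2, 24, 9), (13, 16, 39, 2, 31, 23), (13, 16, 39, 2, 37, 28), (18, 26, 2, 2, 24, 9), (18, 26, 2, 2, 31, 23), (18, 26, 2, 2, 37, 28), (22, 25, 1, 27, 10, 20), (29, 9, 38, 2, 24, 9), (29, 9, 38, 2, 31, 23), (29, 9, 38, 2, 37, 28), (34, 39, 8, 27, 10, 20)}
Filtering on E ≠ 39 leaves {(18, 26, 2, 2, 24, 9), (18, 26, 2, 2, 31, 23), (18, 26, 2, 2, 37, 28), (22, 25, 1, 27, 10, 20), (29, 9, 38, 2, 24, 9), (29, 9, 38, 2, 31, 23), (29, 9, 38, 2, 37, 28), (34, 39, 8, 27, 10, 20)}.
π_{E, D} gives {(1, 20), (2, 23), (2, 28), (2, 9), (38, 23), (38, 28), (38, 9), (8, 20)}.

{(1, 20), (2, 23), (2, 28), (2, 9), (38, 23), (38, 28), (38, 9), (8, 20)}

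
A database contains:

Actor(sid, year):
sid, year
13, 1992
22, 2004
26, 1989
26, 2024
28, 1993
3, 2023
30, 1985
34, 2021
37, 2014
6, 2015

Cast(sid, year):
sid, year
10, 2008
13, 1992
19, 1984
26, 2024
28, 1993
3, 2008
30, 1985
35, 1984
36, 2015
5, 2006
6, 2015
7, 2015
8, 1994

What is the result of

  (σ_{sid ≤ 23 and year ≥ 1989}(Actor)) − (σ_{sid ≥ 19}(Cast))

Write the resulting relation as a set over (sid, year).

{(13, 1992), (22, 2004), (3, 2023), (6, 2015)}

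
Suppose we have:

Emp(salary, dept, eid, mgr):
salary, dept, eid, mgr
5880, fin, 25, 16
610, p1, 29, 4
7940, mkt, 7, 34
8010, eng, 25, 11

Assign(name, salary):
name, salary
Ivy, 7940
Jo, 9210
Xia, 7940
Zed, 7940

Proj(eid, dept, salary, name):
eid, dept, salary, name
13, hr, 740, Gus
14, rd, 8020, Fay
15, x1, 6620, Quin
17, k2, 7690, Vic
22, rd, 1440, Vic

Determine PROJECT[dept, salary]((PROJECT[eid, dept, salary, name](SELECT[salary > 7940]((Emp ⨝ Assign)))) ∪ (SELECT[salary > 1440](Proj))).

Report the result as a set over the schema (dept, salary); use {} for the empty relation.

{(k2, 7690), (rd, 8020), (x1, 6620)}

Natural join on salary: {(7940, mkt, 7, 34, Ivy), (7940, mkt, 7, 34, Xia), (7940, mkt, 7, 34, Zed)}
σ[salary > 7940]: keep tuples satisfying salary > 7940 → {}
Keep only column(s) eid, dept, salary, name: {}
σ[salary > 1440]: keep tuples satisfying salary > 1440 → {(14, rd, 8020, Fay), (15, x1, 6620, Quin), (17, k2, 7690, Vic)}
Taking the union: {(14, rd, 8020, Fay), (15, x1, 6620, Quin), (17, k2, 7690, Vic)}
Keep only column(s) dept, salary: {(k2, 7690), (rd, 8020), (x1, 6620)}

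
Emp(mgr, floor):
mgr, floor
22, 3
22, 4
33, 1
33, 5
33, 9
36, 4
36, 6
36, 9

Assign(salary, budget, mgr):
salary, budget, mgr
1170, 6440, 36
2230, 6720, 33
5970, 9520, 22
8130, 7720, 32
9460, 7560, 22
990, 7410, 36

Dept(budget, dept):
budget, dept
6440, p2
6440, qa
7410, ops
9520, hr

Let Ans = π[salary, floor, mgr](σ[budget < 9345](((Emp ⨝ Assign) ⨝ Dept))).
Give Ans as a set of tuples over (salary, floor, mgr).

Natural join on mgr: {(22, 3, 5970, 9520), (22, 3, 9460, 7560), (22, 4, 5970, 9520), (22, 4, 9460, 7560), (33, 1, 2230, 6720), (33, 5, 2230, 6720), (33, 9, 2230, 6720), (36, 4, 1170, 6440), (36, 4, 990, 7410), (36, 6, 1170, 6440), (36, 6, 990, 7410), (36, 9, 1170, 6440), (36, 9, 990, 7410)}
Natural join on budget: {(22, 3, 5970, 9520, hr), (22, 4, 5970, 9520, hr), (36, 4, 1170, 6440, p2), (36, 4, 1170, 6440, qa), (36, 4, 990, 7410, ops), (36, 6, 1170, 6440, p2), (36, 6, 1170, 6440, qa), (36, 6, 990, 7410, ops), (36, 9, 1170, 6440, p2), (36, 9, 1170, 6440, qa), (36, 9, 990, 7410, ops)}
Selection budget < 9345: {(36, 4, 1170, 6440, p2), (36, 4, 1170, 6440, qa), (36, 4, 990, 7410, ops), (36, 6, 1170, 6440, p2), (36, 6, 1170, 6440, qa), (36, 6, 990, 7410, ops), (36, 9, 1170, 6440, p2), (36, 9, 1170, 6440, qa), (36, 9, 990, 7410, ops)}
π[salary, floor, mgr]: project onto (salary, floor, mgr) (3 duplicate(s) eliminated) → {(1170, 4, 36), (1170, 6, 36), (1170, 9, 36), (990, 4, 36), (990, 6, 36), (990, 9, 36)}

{(1170, 4, 36), (1170, 6, 36), (1170, 9, 36), (990, 4, 36), (990, 6, 36), (990, 9, 36)}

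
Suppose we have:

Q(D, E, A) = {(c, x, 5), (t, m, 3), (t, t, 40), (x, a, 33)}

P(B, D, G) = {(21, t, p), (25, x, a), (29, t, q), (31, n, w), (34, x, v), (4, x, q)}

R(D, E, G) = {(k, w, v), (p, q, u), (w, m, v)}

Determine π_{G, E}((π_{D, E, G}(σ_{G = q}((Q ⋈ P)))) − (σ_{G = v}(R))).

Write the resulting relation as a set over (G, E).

Joining Q and P on D yields {(t, m, 3, 21, p), (t, m, 3, 29, q), (t, t, 40, 21, p), (t, t, 40, 29, q), (x, a, 33, 25, a), (x, a, 33, 34, v), (x, a, 33, 4, q)}.
Selection G = q: {(t, m, 3, 29, q), (t, t, 40, 29, q), (x, a, 33, 4, q)}
π_{D, E, G} gives {(t, m, q), (t, t, q), (x, a, q)}.
Selection G = v: {(k, w, v), (w, m, v)}
Set difference of the two operands is {(t, m, q), (t, t, q), (x, a, q)}.
π_{G, E} gives {(q, a), (q, m), (q, t)}.

{(q, a), (q, m), (q, t)}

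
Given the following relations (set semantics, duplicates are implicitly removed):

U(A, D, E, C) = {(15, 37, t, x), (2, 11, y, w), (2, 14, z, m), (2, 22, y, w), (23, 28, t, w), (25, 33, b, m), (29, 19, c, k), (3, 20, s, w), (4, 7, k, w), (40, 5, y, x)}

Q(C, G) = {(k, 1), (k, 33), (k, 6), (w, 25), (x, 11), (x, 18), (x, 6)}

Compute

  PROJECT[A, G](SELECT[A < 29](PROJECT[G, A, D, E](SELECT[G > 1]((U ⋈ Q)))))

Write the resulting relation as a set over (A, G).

Natural join on C: {(15, 37, t, x, 11), (15, 37, t, x, 18), (15, 37, t, x, 6), (2, 11, y, w, 25), (2, 22, y, w, 25), (23, 28, t, w, 25), (29, 19, c, k, 1), (29, 19, c, k, 33), (29, 19, c, k, 6), (3, 20, s, w, 25), (4, 7, k, w, 25), (40, 5, y, x, 11), (40, 5, y, x, 18), (40, 5, y, x, 6)}
Filtering on G > 1 leaves {(15, 37, t, x, 11), (15, 37, t, x, 18), (15, 37, t, x, 6), (2, 11, y, w, 25), (2, 22, y, w, 25), (23, 28, t, w, 25), (29, 19, c, k, 33), (29, 19, c, k, 6), (3, 20, s, w, 25), (4, 7, k, w, 25), (40, 5, y, x, 11), (40, 5, y, x, 18), (40, 5, y, x, 6)}.
Keep only column(s) G, A, D, E: {(11, 15, 37, t), (11, 40, 5, y), (18, 15, 37, t), (18, 40, 5, y), (25, 2, 11, y), (25, 2, 22, y), (25, 23, 28, t), (25, 3, 20, s), (25, 4, 7, k), (33, 29, 19, c), (6, 15, 37, t), (6, 29, 19, c), (6, 40, 5, y)}
Filtering on A < 29 leaves {(11, 15, 37, t), (18, 15, 37, t), (25, 2, 11, y), (25, 2, 22, y), (25, 23, 28, t), (25, 3, 20, s), (25, 4, 7, k), (6, 15, 37, t)}.
Keep only column(s) A, G (1 duplicate(s) eliminated): {(15, 11), (15, 18), (15, 6), (2, 25), (23, 25), (3, 25), (4, 25)}

{(15, 11), (15, 18), (15, 6), (2, 25), (23, 25), (3, 25), (4, 25)}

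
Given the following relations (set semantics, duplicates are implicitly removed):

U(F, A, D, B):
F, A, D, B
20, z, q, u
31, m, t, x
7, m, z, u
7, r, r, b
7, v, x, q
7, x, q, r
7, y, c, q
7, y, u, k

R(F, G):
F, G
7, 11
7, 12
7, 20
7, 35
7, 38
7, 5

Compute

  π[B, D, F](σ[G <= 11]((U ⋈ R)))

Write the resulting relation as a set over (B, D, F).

Joining U and R on F yields {(7, m, z, u, 11), (7, m, z, u, 12), (7, m, z, u, 20), (7, m, z, u, 35), (7, m, z, u, 38), (7, m, z, u, 5), (7, r, r, b, 11), (7, r, r, b, 12), (7, r, r, b, 20), (7, r, r, b, 35), (7, r, r, b, 38), (7, r, r, b, 5), (7, v, x, q, 11), (7, v, x, q, 12), (7, v, x, q, 20), (7, v, x, q, 35), (7, v, x, q, 38), (7, v, x, q, 5), (7, x, q, r, 11), (7, x, q, r, 12), (7, x, q, r, 20), (7, x, q, r, 35), (7, x, q, r, 38), (7, x, q, r, 5), (7, y, c, q, 11), (7, y, c, q, 12), (7, y, c, q, 20), (7, y, c, q, 35), (7, y, c, q, 38), (7, y, c, q, 5), (7, y, u, k, 11), (7, y, u, k, 12), (7, y, u, k, 20), (7, y, u, k, 35), (7, y, u, k, 38), (7, y, u, k, 5)}.
Apply σ_{G <= 11}; surviving tuples: {(7, m, z, u, 11), (7, m, z, u, 5), (7, r, r, b, 11), (7, r, r, b, 5), (7, v, x, q, 11), (7, v, x, q, 5), (7, x, q, r, 11), (7, x, q, r, 5), (7, y, c, q, 11), (7, y, c, q, 5), (7, y, u, k, 11), (7, y, u, k, 5)}
π_{B, D, F} gives {(b, r, 7), (k, u, 7), (q, c, 7), (q, x, 7), (r, q, 7), (u, z, 7)} (6 duplicate(s) eliminated).

{(b, r, 7), (k, u, 7), (q, c, 7), (q, x, 7), (r, q, 7), (u, z, 7)}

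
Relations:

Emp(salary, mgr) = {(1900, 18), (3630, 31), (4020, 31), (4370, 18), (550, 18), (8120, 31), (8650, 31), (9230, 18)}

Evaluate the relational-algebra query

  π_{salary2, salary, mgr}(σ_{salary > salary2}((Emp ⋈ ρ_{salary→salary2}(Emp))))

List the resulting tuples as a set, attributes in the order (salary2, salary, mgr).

{(1900, 4370, 18), (1900, 9230, 18), (3630, 4020, 31), (3630, 8120, 31), (3630, 8650, 31), (4020, 8120, 31), (4020, 8650, 31), (4370, 9230, 18), (550, 1900, 18), (550, 4370, 18), (550, 9230, 18), (8120, 8650, 31)}

ρ[salary→salary2]: schema becomes (salary2, mgr); tuples unchanged.
Emp ⋈ ρ_{salary→salary2}(Emp) (natural join on mgr): {(1900, 18, 1900), (1900, 18, 4370), (1900, 18, 550), (1900, 18, 9230), (3630, 31, 3630), (3630, 31, 4020), (3630, 31, 8120), (3630, 31, 8650), (4020, 31, 3630), (4020, 31, 4020), (4020, 31, 8120), (4020, 31, 8650), (4370, 18, 1900), (4370, 18, 4370), (4370, 18, 550), (4370, 18, 9230), (550, 18, 1900), (550, 18, 4370), (550, 18, 550), (550, 18, 9230), (8120, 31, 3630), (8120, 31, 4020), (8120, 31, 8120), (8120, 31, 8650), (8650, 31, 3630), (8650, 31, 4020), (8650, 31, 8120), (8650, 31, 8650), (9230, 18, 1900), (9230, 18, 4370), (9230, 18, 550), (9230, 18, 9230)}
σ[salary > salary2]: keep tuples satisfying salary > salary2 → {(1900, 18, 550), (4020, 31, 3630), (4370, 18, 1900), (4370, 18, 550), (8120, 31, 3630), (8120, 31, 4020), (8650, 31, 3630), (8650, 31, 4020), (8650, 31, 8120), (9230, 18, 1900), (9230, 18, 4370), (9230, 18, 550)}
π[salary2, salary, mgr]: project onto (salary2, salary, mgr) → {(1900, 4370, 18), (1900, 9230, 18), (3630, 4020, 31), (3630, 8120, 31), (3630, 8650, 31), (4020, 8120, 31), (4020, 8650, 31), (4370, 9230, 18), (550, 1900, 18), (550, 4370, 18), (550, 9230, 18), (8120, 8650, 31)}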